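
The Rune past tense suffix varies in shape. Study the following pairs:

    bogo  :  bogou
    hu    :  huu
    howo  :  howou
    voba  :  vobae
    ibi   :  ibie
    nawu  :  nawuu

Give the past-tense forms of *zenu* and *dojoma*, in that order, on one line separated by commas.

The alternation tracks the last vowel of the stem — -u when the last vowel of the stem is a rounded vowel (*bogo*, *hu*, *howo*, *nawu*); -e when the last vowel of the stem is an unrounded vowel (*voba*, *ibi*).
*zenu* — last vowel /u/ (a rounded vowel) → -u → *zenuu*.
Since the last vowel of *dojoma* is /a/ (an unrounded vowel), it takes -e, giving *dojomae*.

zenuu, dojomae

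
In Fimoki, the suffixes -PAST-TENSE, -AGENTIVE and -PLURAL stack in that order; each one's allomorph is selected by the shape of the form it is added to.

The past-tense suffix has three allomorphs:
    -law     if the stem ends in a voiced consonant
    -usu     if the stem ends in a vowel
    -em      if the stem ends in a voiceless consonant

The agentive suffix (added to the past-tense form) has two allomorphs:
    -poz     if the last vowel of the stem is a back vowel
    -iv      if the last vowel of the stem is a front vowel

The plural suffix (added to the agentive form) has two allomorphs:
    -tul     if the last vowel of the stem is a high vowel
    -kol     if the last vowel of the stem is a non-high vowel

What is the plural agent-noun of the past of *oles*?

olesemivtul

Since the final sound of *oles* is /s/ (a voiceless consonant), it takes -em, giving *olesem*.
The past-tense form *olesem*: last vowel = /e/, a front vowel → -iv → *olesemiv*.
Since the last vowel of the agentive form *olesemiv* is /i/ (a high vowel), it takes -tul, giving *olesemivtul*.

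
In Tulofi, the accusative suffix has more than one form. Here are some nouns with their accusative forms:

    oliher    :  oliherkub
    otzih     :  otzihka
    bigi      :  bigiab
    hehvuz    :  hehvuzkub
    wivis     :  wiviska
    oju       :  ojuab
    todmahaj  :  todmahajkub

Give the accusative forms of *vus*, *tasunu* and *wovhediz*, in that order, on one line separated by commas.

vuska, tasunuab, wovhedizkub

The pattern is voicing of the final sound: -ka when the stem ends in a voiceless consonant (*otzih*, *wivis*); -kub when the stem ends in a voiced consonant (*oliher*, *hehvuz*, *todmahaj*); -ab when the stem ends in a vowel (*bigi*, *oju*).
*vus* — final sound /s/ (a voiceless consonant) → -ka → *vuska*.
The final sound of *tasunu* is /u/, which is a vowel, so the suffix is -ab, giving *tasunuab*.
*wovhediz* — final sound /z/ (a voiced consonant) → -kub → *wovhedizkub*.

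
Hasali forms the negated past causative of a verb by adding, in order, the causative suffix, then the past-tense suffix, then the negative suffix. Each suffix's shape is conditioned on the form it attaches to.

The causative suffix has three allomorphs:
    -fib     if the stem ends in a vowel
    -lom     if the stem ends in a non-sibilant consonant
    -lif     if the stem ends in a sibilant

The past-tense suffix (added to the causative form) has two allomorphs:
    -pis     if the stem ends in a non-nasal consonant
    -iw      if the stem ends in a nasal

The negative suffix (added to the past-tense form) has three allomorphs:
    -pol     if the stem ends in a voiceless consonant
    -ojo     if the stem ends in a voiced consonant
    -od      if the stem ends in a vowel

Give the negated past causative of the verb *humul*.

humullomiwojo

*humul*: final sound = /l/, a non-sibilant consonant → -lom → *humullom*.
The final consonant of the causative form *humullom* is /m/, which is a nasal, so the past-tense suffix is -iw, giving *humullomiw*.
The past-tense form *humullomiw* — final sound /w/ (a voiced consonant) → -ojo → *humullomiwojo*.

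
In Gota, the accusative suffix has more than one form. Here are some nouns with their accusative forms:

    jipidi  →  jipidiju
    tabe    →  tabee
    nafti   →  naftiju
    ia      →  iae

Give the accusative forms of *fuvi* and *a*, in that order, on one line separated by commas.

fuviju, ae

Looking at the last vowel of each stem: -ju when the last vowel of the stem is a high vowel (*jipidi*, *nafti*); -e when the last vowel of the stem is a non-high vowel (*tabe*, *ia*).
The last vowel of *fuvi* is /i/, which is a high vowel, so the suffix is -ju, giving *fuviju*.
*a*: last vowel = /a/, a non-high vowel → -e → *ae*.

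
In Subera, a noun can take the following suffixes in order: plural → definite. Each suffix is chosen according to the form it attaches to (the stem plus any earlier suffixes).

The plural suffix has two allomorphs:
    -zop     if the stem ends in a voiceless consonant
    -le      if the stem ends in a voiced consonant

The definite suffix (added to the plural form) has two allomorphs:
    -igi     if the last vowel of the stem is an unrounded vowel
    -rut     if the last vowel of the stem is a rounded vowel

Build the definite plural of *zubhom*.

*zubhom*: final consonant = /m/, voiced → -le → *zubhomle*.
The last vowel of the plural form *zubhomle* is /e/, which is an unrounded vowel, so the definite suffix is -igi, giving *zubhomleigi*.

zubhomleigi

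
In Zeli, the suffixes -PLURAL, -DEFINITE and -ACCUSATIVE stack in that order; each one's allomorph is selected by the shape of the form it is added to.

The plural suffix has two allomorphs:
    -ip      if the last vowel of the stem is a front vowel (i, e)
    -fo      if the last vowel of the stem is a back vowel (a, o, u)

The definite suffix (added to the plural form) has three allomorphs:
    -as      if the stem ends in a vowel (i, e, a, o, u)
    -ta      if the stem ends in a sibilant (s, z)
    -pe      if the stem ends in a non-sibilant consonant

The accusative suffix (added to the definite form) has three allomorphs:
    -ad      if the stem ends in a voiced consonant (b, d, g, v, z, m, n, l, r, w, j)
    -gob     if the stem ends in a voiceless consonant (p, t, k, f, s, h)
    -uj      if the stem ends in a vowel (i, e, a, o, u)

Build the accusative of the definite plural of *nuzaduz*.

nuzaduzfoasgob

*nuzaduz*: last vowel = /u/, a back vowel → -fo → *nuzaduzfo*.
The final sound of the plural form *nuzaduzfo* is /o/, which is a vowel, so the definite suffix is -as, giving *nuzaduzfoas*.
The definite form *nuzaduzfoas*: final sound = /s/, a voiceless consonant → -gob → *nuzaduzfoasgob*.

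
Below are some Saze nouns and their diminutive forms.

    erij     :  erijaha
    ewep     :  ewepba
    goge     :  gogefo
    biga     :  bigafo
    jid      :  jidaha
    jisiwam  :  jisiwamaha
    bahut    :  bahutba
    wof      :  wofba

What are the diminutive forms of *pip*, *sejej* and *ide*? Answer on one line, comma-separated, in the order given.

pipba, sejejaha, idefo

The alternation tracks the final sound of the stem — -ba when the stem ends in a voiceless consonant (*ewep*, *bahut*, *wof*); -aha when the stem ends in a voiced consonant (*erij*, *jid*, *jisiwam*); -fo when the stem ends in a vowel (*goge*, *biga*).
*pip*: final sound = /p/, a voiceless consonant → -ba → *pipba*.
*sejej* — final sound /j/ (a voiced consonant) → -aha → *sejejaha*.
*ide*: final sound = /e/, a vowel → -fo → *idefo*.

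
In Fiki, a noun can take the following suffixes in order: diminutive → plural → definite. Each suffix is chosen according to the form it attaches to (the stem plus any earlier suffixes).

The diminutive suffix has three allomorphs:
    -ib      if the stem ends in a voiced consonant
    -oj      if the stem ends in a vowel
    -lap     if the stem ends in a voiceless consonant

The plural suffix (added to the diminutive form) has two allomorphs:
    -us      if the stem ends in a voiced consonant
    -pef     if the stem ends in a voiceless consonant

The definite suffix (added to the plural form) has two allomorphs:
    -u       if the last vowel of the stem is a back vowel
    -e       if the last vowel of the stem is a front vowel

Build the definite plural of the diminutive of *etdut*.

etdutlappefe

The final sound of *etdut* is /t/, which is a voiceless consonant, so the diminutive suffix is -lap, giving *etdutlap*.
The final consonant of the diminutive form *etdutlap* is /p/, which is voiceless, so the plural suffix is -pef, giving *etdutlappef*.
The last vowel of the plural form *etdutlappef* is /e/, which is a front vowel, so the definite suffix is -e, giving *etdutlappefe*.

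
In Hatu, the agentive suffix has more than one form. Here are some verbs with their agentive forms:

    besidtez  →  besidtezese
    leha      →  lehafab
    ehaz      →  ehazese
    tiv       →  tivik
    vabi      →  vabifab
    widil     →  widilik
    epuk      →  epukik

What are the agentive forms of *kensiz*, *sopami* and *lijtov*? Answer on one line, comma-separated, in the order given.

The alternation tracks the final sound of the stem — -ese when the stem ends in a sibilant (*besidtez*, *ehaz*); -ik when the stem ends in a non-sibilant consonant (*tiv*, *widil*, *epuk*); -fab when the stem ends in a vowel (*leha*, *vabi*).
The final sound of *kensiz* is /z/, which is a sibilant, so the suffix is -ese, giving *kensizese*.
Since the final sound of *sopami* is /i/ (a vowel), it takes -fab, giving *sopamifab*.
*lijtov*: final sound = /v/, a non-sibilant consonant → -ik → *lijtovik*.

kensizese, sopamifab, lijtovik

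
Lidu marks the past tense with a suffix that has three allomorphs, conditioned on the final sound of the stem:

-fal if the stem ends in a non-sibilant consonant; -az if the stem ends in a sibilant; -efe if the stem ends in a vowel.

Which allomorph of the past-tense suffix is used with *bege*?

*bege*: final sound = /e/, a vowel → -efe.

-efe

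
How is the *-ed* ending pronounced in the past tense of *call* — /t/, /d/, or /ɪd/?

The stem *call* ends in a voiced sound other than /d/.
The -ed suffix is realized as /ɪd/ after /t, d/; as /t/ after other voiceless consonants; and as /d/ after other voiced sounds.
So -ed on *call* is pronounced /d/.

/d/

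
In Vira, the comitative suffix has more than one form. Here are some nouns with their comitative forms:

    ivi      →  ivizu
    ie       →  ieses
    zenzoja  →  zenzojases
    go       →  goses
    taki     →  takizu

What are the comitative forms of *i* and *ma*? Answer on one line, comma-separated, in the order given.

izu, mases

The alternation tracks the last vowel of the stem — -zu when the last vowel of the stem is a high vowel (*ivi*, *taki*); -ses when the last vowel of the stem is a non-high vowel (*ie*, *zenzoja*, *go*).
The last vowel of *i* is /i/, which is a high vowel, so the suffix is -zu, giving *izu*.
*ma* — last vowel /a/ (a non-high vowel) → -ses → *mases*.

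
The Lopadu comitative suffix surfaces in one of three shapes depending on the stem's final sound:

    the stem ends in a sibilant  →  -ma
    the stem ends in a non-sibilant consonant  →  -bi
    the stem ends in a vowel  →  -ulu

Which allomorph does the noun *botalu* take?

The final sound of *botalu* is /u/, which is a vowel, so the suffix is -ulu.

-ulu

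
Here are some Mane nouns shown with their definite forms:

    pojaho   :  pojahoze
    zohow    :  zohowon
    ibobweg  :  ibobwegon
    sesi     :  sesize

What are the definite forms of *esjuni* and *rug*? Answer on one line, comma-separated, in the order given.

esjunize, rugon

The suffix is conditioned by the final sound: -on when the stem ends in a consonant (*zohow*, *ibobweg*); -ze when the stem ends in a vowel (*pojaho*, *sesi*).
The final sound of *esjuni* is /i/, which is a vowel, so the suffix is -ze, giving *esjunize*.
The final sound of *rug* is /g/, which is a consonant, so the suffix is -on, giving *rugon*.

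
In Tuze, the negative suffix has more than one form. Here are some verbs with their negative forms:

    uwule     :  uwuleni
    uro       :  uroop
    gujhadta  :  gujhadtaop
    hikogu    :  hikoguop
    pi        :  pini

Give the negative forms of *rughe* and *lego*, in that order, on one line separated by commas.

The suffix is conditioned by the last vowel: -ni when the last vowel of the stem is a front vowel (*uwule*, *pi*); -op when the last vowel of the stem is a back vowel (*uro*, *gujhadta*, *hikogu*).
The last vowel of *rughe* is /e/, which is a front vowel, so the suffix is -ni, giving *rugheni*.
The last vowel of *lego* is /o/, which is a back vowel, so the suffix is -op, giving *legoop*.

rugheni, legoop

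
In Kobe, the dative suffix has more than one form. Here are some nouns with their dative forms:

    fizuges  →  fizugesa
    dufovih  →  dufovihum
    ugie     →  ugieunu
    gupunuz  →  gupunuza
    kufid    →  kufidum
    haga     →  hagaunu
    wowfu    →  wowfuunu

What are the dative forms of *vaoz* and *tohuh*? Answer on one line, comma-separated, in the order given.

vaoza, tohuhum

The alternation tracks the final sound of the stem — -a when the stem ends in a sibilant (*fizuges*, *gupunuz*); -um when the stem ends in a non-sibilant consonant (*dufovih*, *kufid*); -unu when the stem ends in a vowel (*ugie*, *haga*, *wowfu*).
Since the final sound of *vaoz* is /z/ (a sibilant), it takes -a, giving *vaoza*.
Since the final sound of *tohuh* is /h/ (a non-sibilant consonant), it takes -um, giving *tohuhum*.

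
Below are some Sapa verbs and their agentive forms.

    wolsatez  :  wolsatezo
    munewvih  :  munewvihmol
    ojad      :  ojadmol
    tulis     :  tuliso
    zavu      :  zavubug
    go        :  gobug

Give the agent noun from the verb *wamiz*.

wamizo

The suffix is conditioned by the final sound: -o when the stem ends in a sibilant (*wolsatez*, *tulis*); -mol when the stem ends in a non-sibilant consonant (*munewvih*, *ojad*); -bug when the stem ends in a vowel (*zavu*, *go*).
Since the final sound of *wamiz* is /z/ (a sibilant), it takes -o, giving *wamizo*.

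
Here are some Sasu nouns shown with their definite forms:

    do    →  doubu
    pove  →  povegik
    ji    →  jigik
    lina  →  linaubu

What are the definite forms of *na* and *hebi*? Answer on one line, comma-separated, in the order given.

The suffix is conditioned by the last vowel: -gik when the last vowel of the stem is a front vowel (*pove*, *ji*); -ubu when the last vowel of the stem is a back vowel (*do*, *lina*).
*na* — last vowel /a/ (a back vowel) → -ubu → *naubu*.
Since the last vowel of *hebi* is /i/ (a front vowel), it takes -gik, giving *hebigik*.

naubu, hebigik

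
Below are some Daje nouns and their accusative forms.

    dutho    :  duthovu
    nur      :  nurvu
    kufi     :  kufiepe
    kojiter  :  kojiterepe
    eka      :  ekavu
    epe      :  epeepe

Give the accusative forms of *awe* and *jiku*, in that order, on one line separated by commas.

aweepe, jikuvu

The suffix is conditioned by the last vowel: -epe when the last vowel of the stem is a front vowel (*kufi*, *kojiter*, *epe*); -vu when the last vowel of the stem is a back vowel (*dutho*, *nur*, *eka*).
The last vowel of *awe* is /e/, which is a front vowel, so the suffix is -epe, giving *aweepe*.
*jiku* — last vowel /u/ (a back vowel) → -vu → *jikuvu*.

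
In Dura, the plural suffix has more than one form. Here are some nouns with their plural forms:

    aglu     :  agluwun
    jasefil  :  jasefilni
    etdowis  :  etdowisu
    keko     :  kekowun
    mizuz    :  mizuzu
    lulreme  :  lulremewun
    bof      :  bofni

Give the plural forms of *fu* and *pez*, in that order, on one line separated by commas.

fuwun, pezu

Looking at the final sound of each stem: -u when the stem ends in a sibilant (*etdowis*, *mizuz*); -ni when the stem ends in a non-sibilant consonant (*jasefil*, *bof*); -wun when the stem ends in a vowel (*aglu*, *keko*, *lulreme*).
Since the final sound of *fu* is /u/ (a vowel), it takes -wun, giving *fuwun*.
The final sound of *pez* is /z/, which is a sibilant, so the suffix is -u, giving *pezu*.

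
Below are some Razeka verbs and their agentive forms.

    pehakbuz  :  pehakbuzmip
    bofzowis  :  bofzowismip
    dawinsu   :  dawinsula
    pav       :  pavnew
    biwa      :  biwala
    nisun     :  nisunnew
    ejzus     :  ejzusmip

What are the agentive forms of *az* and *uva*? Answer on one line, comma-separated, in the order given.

azmip, uvala

The suffix is conditioned by the final sound: -mip when the stem ends in a sibilant (*pehakbuz*, *bofzowis*, *ejzus*); -new when the stem ends in a non-sibilant consonant (*pav*, *nisun*); -la when the stem ends in a vowel (*dawinsu*, *biwa*).
Since the final sound of *az* is /z/ (a sibilant), it takes -mip, giving *azmip*.
*uva* — final sound /a/ (a vowel) → -la → *uvala*.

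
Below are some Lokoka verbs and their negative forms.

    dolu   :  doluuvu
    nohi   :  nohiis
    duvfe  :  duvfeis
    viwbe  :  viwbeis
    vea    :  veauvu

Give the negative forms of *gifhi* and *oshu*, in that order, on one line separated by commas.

The pattern is front/back vowel harmony: -is when the last vowel of the stem is a front vowel (*nohi*, *duvfe*, *viwbe*); -uvu when the last vowel of the stem is a back vowel (*dolu*, *vea*).
*gifhi* — last vowel /i/ (a front vowel) → -is → *gifhiis*.
Since the last vowel of *oshu* is /u/ (a back vowel), it takes -uvu, giving *oshuuvu*.

gifhiis, oshuuvu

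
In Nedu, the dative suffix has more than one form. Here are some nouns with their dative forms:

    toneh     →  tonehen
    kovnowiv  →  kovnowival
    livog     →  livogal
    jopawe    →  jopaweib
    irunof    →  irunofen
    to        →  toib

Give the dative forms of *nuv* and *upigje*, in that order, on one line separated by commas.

nuval, upigjeib

The pattern is voicing of the final sound: -en when the stem ends in a voiceless consonant (*toneh*, *irunof*); -al when the stem ends in a voiced consonant (*kovnowiv*, *livog*); -ib when the stem ends in a vowel (*jopawe*, *to*).
The final sound of *nuv* is /v/, which is a voiced consonant, so the suffix is -al, giving *nuval*.
*upigje*: final sound = /e/, a vowel → -ib → *upigjeib*.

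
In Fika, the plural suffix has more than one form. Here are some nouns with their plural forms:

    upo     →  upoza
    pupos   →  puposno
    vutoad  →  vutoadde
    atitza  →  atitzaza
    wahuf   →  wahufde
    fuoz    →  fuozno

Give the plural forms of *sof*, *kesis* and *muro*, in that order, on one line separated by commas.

sofde, kesisno, muroza

The suffix is conditioned by the final sound: -no when the stem ends in a sibilant (*pupos*, *fuoz*); -de when the stem ends in a non-sibilant consonant (*vutoad*, *wahuf*); -za when the stem ends in a vowel (*upo*, *atitza*).
*sof* — final sound /f/ (a non-sibilant consonant) → -de → *sofde*.
*kesis* — final sound /s/ (a sibilant) → -no → *kesisno*.
Since the final sound of *muro* is /o/ (a vowel), it takes -za, giving *muroza*.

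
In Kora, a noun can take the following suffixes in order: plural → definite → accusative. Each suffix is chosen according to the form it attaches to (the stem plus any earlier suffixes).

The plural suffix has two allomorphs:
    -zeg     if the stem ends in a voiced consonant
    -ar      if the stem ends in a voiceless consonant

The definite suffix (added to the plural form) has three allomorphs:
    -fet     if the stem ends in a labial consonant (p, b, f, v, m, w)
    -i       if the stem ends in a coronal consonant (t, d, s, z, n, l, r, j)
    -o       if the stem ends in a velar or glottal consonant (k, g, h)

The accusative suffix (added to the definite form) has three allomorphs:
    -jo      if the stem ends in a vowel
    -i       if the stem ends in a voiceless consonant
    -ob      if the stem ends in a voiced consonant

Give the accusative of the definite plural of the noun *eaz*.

eazzegojo

*eaz*: final consonant = /z/, voiced → -zeg → *eazzeg*.
The plural form *eazzeg* — final consonant /g/ (velar/glottal) → -o → *eazzego*.
The definite form *eazzego* — final sound /o/ (a vowel) → -jo → *eazzegojo*.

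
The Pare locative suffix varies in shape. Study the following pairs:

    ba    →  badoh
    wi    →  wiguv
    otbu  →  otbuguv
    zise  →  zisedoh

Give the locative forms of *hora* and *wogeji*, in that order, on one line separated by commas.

Looking at the last vowel of each stem: -guv when the last vowel of the stem is a high vowel (*wi*, *otbu*); -doh when the last vowel of the stem is a non-high vowel (*ba*, *zise*).
The last vowel of *hora* is /a/, which is a non-high vowel, so the suffix is -doh, giving *horadoh*.
The last vowel of *wogeji* is /i/, which is a high vowel, so the suffix is -guv, giving *wogejiguv*.

horadoh, wogejiguv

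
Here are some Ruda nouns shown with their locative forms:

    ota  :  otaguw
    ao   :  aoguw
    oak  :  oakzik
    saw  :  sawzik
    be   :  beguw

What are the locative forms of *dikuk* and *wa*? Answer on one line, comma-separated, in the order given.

The suffix is conditioned by the final sound: -zik when the stem ends in a consonant (*oak*, *saw*); -guw when the stem ends in a vowel (*ota*, *ao*, *be*).
The final sound of *dikuk* is /k/, which is a consonant, so the suffix is -zik, giving *dikukzik*.
Since the final sound of *wa* is /a/ (a vowel), it takes -guw, giving *waguw*.

dikukzik, waguw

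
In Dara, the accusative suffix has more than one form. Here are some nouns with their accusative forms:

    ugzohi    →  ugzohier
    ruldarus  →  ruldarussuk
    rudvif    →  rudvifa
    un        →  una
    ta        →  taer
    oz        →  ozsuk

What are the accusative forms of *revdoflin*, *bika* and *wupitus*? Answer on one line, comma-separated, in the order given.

Looking at the final sound of each stem: -suk when the stem ends in a sibilant (*ruldarus*, *oz*); -a when the stem ends in a non-sibilant consonant (*rudvif*, *un*); -er when the stem ends in a vowel (*ugzohi*, *ta*).
Since the final sound of *revdoflin* is /n/ (a non-sibilant consonant), it takes -a, giving *revdoflina*.
*bika* — final sound /a/ (a vowel) → -er → *bikaer*.
*wupitus* — final sound /s/ (a sibilant) → -suk → *wupitussuk*.

revdoflina, bikaer, wupitussuk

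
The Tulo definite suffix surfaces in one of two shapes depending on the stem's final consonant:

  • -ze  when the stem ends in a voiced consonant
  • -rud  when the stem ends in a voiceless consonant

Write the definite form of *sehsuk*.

*sehsuk*: final consonant = /k/, voiceless → -rud → *sehsukrud*.

sehsukrud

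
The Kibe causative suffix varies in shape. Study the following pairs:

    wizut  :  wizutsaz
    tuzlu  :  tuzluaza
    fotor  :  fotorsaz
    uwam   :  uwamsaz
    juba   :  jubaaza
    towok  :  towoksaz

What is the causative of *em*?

Looking at the final sound of each stem: -saz when the stem ends in a consonant (*wizut*, *fotor*, *uwam*, *towok*); -aza when the stem ends in a vowel (*tuzlu*, *juba*).
*em* — final sound /m/ (a consonant) → -saz → *emsaz*.

emsaz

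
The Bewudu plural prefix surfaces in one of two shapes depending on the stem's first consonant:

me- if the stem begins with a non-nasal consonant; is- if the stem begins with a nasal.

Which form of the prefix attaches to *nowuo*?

The first consonant of *nowuo* is /n/, which is a nasal, so the prefix is is-.

is-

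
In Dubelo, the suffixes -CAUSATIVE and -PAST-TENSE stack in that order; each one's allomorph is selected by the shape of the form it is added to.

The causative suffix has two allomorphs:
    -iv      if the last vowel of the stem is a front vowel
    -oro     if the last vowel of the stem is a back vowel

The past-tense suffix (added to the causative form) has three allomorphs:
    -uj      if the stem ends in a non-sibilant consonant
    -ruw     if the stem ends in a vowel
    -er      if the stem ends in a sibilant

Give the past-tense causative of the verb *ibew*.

ibewivuj

Since the last vowel of *ibew* is /e/ (a front vowel), it takes -iv, giving *ibewiv*.
The final sound of the causative form *ibewiv* is /v/, which is a non-sibilant consonant, so the past-tense suffix is -uj, giving *ibewivuj*.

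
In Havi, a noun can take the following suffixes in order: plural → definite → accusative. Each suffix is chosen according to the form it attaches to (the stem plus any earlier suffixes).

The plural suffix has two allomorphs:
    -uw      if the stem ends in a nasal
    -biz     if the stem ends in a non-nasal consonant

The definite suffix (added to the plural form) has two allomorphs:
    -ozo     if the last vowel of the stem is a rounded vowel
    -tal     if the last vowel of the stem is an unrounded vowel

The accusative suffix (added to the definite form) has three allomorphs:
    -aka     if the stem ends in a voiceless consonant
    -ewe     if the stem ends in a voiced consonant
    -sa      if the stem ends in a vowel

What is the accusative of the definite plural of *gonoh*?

gonohbiztalewe

*gonoh*: final consonant = /h/, non-nasal → -biz → *gonohbiz*.
Since the last vowel of the plural form *gonohbiz* is /i/ (an unrounded vowel), it takes -tal, giving *gonohbiztal*.
The definite form *gonohbiztal*: final sound = /l/, a voiced consonant → -ewe → *gonohbiztalewe*.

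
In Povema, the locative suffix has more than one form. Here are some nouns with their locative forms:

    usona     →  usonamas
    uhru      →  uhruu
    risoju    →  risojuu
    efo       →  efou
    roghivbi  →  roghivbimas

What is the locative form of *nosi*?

nosimas

The alternation tracks the last vowel of the stem — -u when the last vowel of the stem is a rounded vowel (*uhru*, *risoju*, *efo*); -mas when the last vowel of the stem is an unrounded vowel (*usona*, *roghivbi*).
*nosi* — last vowel /i/ (an unrounded vowel) → -mas → *nosimas*.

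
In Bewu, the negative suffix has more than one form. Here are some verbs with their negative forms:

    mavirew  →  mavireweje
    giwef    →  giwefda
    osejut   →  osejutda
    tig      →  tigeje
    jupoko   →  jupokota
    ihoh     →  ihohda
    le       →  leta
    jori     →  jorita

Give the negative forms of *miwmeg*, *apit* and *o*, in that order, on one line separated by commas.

Looking at the final sound of each stem: -da when the stem ends in a voiceless consonant (*giwef*, *osejut*, *ihoh*); -eje when the stem ends in a voiced consonant (*mavirew*, *tig*); -ta when the stem ends in a vowel (*jupoko*, *le*, *jori*).
The final sound of *miwmeg* is /g/, which is a voiced consonant, so the suffix is -eje, giving *miwmegeje*.
*apit*: final sound = /t/, a voiceless consonant → -da → *apitda*.
*o*: final sound = /o/, a vowel → -ta → *ota*.

miwmegeje, apitda, ota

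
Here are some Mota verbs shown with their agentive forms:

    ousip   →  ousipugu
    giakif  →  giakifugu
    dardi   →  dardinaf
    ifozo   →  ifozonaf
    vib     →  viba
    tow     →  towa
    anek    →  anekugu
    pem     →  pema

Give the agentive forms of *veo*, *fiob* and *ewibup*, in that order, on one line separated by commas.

veonaf, fioba, ewibupugu

The pattern is voicing of the final sound: -ugu when the stem ends in a voiceless consonant (*ousip*, *giakif*, *anek*); -a when the stem ends in a voiced consonant (*vib*, *tow*, *pem*); -naf when the stem ends in a vowel (*dardi*, *ifozo*).
Since the final sound of *veo* is /o/ (a vowel), it takes -naf, giving *veonaf*.
Since the final sound of *fiob* is /b/ (a voiced consonant), it takes -a, giving *fioba*.
*ewibup*: final sound = /p/, a voiceless consonant → -ugu → *ewibupugu*.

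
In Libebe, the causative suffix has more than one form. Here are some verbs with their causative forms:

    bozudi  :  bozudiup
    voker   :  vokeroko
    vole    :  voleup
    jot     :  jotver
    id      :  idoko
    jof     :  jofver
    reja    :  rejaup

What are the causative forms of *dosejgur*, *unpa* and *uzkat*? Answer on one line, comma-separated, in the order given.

dosejguroko, unpaup, uzkatver

The pattern is voicing of the final sound: -ver when the stem ends in a voiceless consonant (*jot*, *jof*); -oko when the stem ends in a voiced consonant (*voker*, *id*); -up when the stem ends in a vowel (*bozudi*, *vole*, *reja*).
*dosejgur* — final sound /r/ (a voiced consonant) → -oko → *dosejguroko*.
*unpa*: final sound = /a/, a vowel → -up → *unpaup*.
*uzkat* — final sound /t/ (a voiceless consonant) → -ver → *uzkatver*.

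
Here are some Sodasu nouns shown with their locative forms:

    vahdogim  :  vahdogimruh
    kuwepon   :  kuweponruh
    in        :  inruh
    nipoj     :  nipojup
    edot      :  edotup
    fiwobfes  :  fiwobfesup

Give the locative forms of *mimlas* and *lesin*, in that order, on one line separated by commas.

Looking at the final consonant of each stem: -ruh when the stem ends in a nasal (*vahdogim*, *kuwepon*, *in*); -up when the stem ends in a non-nasal consonant (*nipoj*, *edot*, *fiwobfes*).
The final consonant of *mimlas* is /s/, which is non-nasal, so the suffix is -up, giving *mimlasup*.
*lesin* — final consonant /n/ (a nasal) → -ruh → *lesinruh*.

mimlasup, lesinruh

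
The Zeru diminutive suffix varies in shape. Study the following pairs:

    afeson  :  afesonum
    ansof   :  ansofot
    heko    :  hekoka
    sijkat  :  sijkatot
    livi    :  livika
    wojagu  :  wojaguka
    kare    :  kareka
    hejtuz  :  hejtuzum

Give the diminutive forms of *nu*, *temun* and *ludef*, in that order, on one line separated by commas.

nuka, temunum, ludefot

The pattern is voicing of the final sound: -ot when the stem ends in a voiceless consonant (*ansof*, *sijkat*); -um when the stem ends in a voiced consonant (*afeson*, *hejtuz*); -ka when the stem ends in a vowel (*heko*, *livi*, *wojagu*, *kare*).
Since the final sound of *nu* is /u/ (a vowel), it takes -ka, giving *nuka*.
Since the final sound of *temun* is /n/ (a voiced consonant), it takes -um, giving *temunum*.
*ludef* — final sound /f/ (a voiceless consonant) → -ot → *ludefot*.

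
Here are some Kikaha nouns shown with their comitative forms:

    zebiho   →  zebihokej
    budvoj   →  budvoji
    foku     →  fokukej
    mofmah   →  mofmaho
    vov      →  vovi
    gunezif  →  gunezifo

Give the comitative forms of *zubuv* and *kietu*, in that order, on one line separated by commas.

Looking at the final sound of each stem: -o when the stem ends in a voiceless consonant (*mofmah*, *gunezif*); -i when the stem ends in a voiced consonant (*budvoj*, *vov*); -kej when the stem ends in a vowel (*zebiho*, *foku*).
Since the final sound of *zubuv* is /v/ (a voiced consonant), it takes -i, giving *zubuvi*.
*kietu* — final sound /u/ (a vowel) → -kej → *kietukej*.

zubuvi, kietukej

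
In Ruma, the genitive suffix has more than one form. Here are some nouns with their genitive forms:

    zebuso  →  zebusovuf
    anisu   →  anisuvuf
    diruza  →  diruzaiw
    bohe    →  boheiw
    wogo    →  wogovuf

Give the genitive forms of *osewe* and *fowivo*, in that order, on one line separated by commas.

The suffix is conditioned by the last vowel: -vuf when the last vowel of the stem is a rounded vowel (*zebuso*, *anisu*, *wogo*); -iw when the last vowel of the stem is an unrounded vowel (*diruza*, *bohe*).
Since the last vowel of *osewe* is /e/ (an unrounded vowel), it takes -iw, giving *oseweiw*.
*fowivo*: last vowel = /o/, a rounded vowel → -vuf → *fowivovuf*.

oseweiw, fowivovuf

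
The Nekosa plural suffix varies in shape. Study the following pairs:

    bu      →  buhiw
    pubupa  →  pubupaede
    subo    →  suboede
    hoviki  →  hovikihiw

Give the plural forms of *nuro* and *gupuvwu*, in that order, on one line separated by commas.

The pattern is height harmony: -hiw when the last vowel of the stem is a high vowel (*bu*, *hoviki*); -ede when the last vowel of the stem is a non-high vowel (*pubupa*, *subo*).
The last vowel of *nuro* is /o/, which is a non-high vowel, so the suffix is -ede, giving *nuroede*.
*gupuvwu*: last vowel = /u/, a high vowel → -hiw → *gupuvwuhiw*.

nuroede, gupuvwuhiw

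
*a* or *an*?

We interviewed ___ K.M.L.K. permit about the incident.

a

The indefinite article is chosen by the initial *sound* of the following word, not its spelling.
The initialism *K.M.L.K.* is read letter by letter; the first letter, K, is pronounced /keɪ/, which begins with a consonant sound.
So the article is *a*: We interviewed a K.M.L.K. permit about the incident.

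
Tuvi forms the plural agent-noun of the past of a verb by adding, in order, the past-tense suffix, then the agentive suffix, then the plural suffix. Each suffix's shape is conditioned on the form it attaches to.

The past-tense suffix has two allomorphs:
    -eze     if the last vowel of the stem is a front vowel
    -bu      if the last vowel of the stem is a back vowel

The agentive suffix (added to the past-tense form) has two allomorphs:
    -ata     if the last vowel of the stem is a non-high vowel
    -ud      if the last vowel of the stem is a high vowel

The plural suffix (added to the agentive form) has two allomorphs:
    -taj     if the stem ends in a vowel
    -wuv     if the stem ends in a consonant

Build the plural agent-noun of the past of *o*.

obuudwuv

*o* — last vowel /o/ (a back vowel) → -bu → *obu*.
The last vowel of the past-tense form *obu* is /u/, which is a high vowel, so the agentive suffix is -ud, giving *obuud*.
The final sound of the agentive form *obuud* is /d/, which is a consonant, so the plural suffix is -wuv, giving *obuudwuv*.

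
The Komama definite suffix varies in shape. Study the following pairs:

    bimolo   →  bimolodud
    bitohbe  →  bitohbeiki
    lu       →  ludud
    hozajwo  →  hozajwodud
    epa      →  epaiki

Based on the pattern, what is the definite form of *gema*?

The suffix is conditioned by the last vowel: -dud when the last vowel of the stem is a rounded vowel (*bimolo*, *lu*, *hozajwo*); -iki when the last vowel of the stem is an unrounded vowel (*bitohbe*, *epa*).
Since the last vowel of *gema* is /a/ (an unrounded vowel), it takes -iki, giving *gemaiki*.

gemaiki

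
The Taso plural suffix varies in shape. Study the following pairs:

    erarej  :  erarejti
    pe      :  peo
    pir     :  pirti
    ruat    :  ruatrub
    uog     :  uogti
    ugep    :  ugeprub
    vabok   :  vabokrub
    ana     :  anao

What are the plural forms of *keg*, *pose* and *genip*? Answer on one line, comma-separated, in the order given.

kegti, poseo, geniprub

Looking at the final sound of each stem: -rub when the stem ends in a voiceless consonant (*ruat*, *ugep*, *vabok*); -ti when the stem ends in a voiced consonant (*erarej*, *pir*, *uog*); -o when the stem ends in a vowel (*pe*, *ana*).
Since the final sound of *keg* is /g/ (a voiced consonant), it takes -ti, giving *kegti*.
*pose*: final sound = /e/, a vowel → -o → *poseo*.
*genip*: final sound = /p/, a voiceless consonant → -rub → *geniprub*.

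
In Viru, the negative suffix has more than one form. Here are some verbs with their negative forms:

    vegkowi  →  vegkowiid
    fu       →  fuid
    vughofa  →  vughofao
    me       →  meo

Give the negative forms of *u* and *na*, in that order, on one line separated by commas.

The pattern is height harmony: -id when the last vowel of the stem is a high vowel (*vegkowi*, *fu*); -o when the last vowel of the stem is a non-high vowel (*vughofa*, *me*).
*u* — last vowel /u/ (a high vowel) → -id → *uid*.
*na*: last vowel = /a/, a non-high vowel → -o → *nao*.

uid, nao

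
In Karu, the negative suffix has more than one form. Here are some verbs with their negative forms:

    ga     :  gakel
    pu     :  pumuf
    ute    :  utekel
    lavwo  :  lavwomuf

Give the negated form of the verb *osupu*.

The suffix is conditioned by the last vowel: -muf when the last vowel of the stem is a rounded vowel (*pu*, *lavwo*); -kel when the last vowel of the stem is an unrounded vowel (*ga*, *ute*).
The last vowel of *osupu* is /u/, which is a rounded vowel, so the suffix is -muf, giving *osupumuf*.

osupumuf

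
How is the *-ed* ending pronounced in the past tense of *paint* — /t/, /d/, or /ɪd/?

/ɪd/

The stem *paint* ends in /t/ or /d/.
The -ed suffix is realized as /ɪd/ after /t, d/; as /t/ after other voiceless consonants; and as /d/ after other voiced sounds.
So -ed on *paint* is pronounced /ɪd/.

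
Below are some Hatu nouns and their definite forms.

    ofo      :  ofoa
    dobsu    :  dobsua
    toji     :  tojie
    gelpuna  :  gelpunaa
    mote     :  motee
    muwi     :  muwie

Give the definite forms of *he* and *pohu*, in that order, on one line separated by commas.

hee, pohua

The suffix is conditioned by the last vowel: -e when the last vowel of the stem is a front vowel (*toji*, *mote*, *muwi*); -a when the last vowel of the stem is a back vowel (*ofo*, *dobsu*, *gelpuna*).
*he* — last vowel /e/ (a front vowel) → -e → *hee*.
Since the last vowel of *pohu* is /u/ (a back vowel), it takes -a, giving *pohua*.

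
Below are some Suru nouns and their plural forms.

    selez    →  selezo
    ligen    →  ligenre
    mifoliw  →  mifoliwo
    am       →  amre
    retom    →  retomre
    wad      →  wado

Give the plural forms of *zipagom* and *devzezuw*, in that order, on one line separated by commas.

The suffix is conditioned by the final consonant: -re when the stem ends in a nasal (*ligen*, *am*, *retom*); -o when the stem ends in a non-nasal consonant (*selez*, *mifoliw*, *wad*).
*zipagom* — final consonant /m/ (a nasal) → -re → *zipagomre*.
Since the final consonant of *devzezuw* is /w/ (non-nasal), it takes -o, giving *devzezuwo*.

zipagomre, devzezuwo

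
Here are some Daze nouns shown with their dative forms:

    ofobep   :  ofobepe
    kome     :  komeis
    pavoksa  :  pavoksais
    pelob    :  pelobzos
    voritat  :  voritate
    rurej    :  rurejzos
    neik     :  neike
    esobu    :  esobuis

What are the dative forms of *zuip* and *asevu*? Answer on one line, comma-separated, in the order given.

zuipe, asevuis

The suffix is conditioned by the final sound: -e when the stem ends in a voiceless consonant (*ofobep*, *voritat*, *neik*); -zos when the stem ends in a voiced consonant (*pelob*, *rurej*); -is when the stem ends in a vowel (*kome*, *pavoksa*, *esobu*).
The final sound of *zuip* is /p/, which is a voiceless consonant, so the suffix is -e, giving *zuipe*.
The final sound of *asevu* is /u/, which is a vowel, so the suffix is -is, giving *asevuis*.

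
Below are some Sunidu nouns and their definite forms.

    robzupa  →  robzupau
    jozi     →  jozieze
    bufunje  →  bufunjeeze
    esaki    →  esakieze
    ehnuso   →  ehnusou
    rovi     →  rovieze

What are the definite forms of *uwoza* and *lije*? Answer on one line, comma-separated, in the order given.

uwozau, lijeeze

Looking at the last vowel of each stem: -eze when the last vowel of the stem is a front vowel (*jozi*, *bufunje*, *esaki*, *rovi*); -u when the last vowel of the stem is a back vowel (*robzupa*, *ehnuso*).
Since the last vowel of *uwoza* is /a/ (a back vowel), it takes -u, giving *uwozau*.
The last vowel of *lije* is /e/, which is a front vowel, so the suffix is -eze, giving *lijeeze*.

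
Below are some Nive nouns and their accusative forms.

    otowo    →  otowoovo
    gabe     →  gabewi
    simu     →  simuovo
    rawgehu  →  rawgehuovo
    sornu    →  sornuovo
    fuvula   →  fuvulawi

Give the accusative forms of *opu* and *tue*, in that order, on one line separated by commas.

Looking at the last vowel of each stem: -ovo when the last vowel of the stem is a rounded vowel (*otowo*, *simu*, *rawgehu*, *sornu*); -wi when the last vowel of the stem is an unrounded vowel (*gabe*, *fuvula*).
Since the last vowel of *opu* is /u/ (a rounded vowel), it takes -ovo, giving *opuovo*.
Since the last vowel of *tue* is /e/ (an unrounded vowel), it takes -wi, giving *tuewi*.

opuovo, tuewi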